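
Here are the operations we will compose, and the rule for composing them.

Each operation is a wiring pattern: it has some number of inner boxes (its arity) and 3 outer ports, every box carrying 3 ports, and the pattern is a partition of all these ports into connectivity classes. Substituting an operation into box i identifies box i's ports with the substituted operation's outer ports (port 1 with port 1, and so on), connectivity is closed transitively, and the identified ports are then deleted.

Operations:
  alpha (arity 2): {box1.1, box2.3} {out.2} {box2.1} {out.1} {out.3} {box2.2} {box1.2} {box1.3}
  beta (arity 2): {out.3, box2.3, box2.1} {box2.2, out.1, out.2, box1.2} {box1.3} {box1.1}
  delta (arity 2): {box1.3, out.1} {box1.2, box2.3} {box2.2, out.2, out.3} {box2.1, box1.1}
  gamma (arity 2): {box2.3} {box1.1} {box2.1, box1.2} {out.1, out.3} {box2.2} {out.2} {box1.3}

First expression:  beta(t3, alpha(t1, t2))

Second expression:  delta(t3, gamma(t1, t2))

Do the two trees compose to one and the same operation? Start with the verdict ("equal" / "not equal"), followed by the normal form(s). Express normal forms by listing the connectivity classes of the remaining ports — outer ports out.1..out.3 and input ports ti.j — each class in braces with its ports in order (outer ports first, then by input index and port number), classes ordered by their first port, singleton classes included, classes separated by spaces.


not equal — first {out.1, out.2, t3.2} {out.3} {t1.1, t2.3} {t1.2} {t1.3} {t2.1} {t2.2} {t3.1} {t3.3}, second {out.1, t3.3} {out.2, out.3} {t1.1} {t1.2, t2.1} {t1.3} {t2.2} {t2.3} {t3.1, t3.2}

The first expression, normalized: {out.1, out.2, t3.2} {out.3} {t1.1, t2.3} {t1.2} {t1.3} {t2.1} {t2.2} {t3.1} {t3.3}
The second expression, normalized: {out.1, t3.3} {out.2, out.3} {t1.1} {t1.2, t2.1} {t1.3} {t2.2} {t2.3} {t3.1, t3.2}
Distinct normal forms: not equal.


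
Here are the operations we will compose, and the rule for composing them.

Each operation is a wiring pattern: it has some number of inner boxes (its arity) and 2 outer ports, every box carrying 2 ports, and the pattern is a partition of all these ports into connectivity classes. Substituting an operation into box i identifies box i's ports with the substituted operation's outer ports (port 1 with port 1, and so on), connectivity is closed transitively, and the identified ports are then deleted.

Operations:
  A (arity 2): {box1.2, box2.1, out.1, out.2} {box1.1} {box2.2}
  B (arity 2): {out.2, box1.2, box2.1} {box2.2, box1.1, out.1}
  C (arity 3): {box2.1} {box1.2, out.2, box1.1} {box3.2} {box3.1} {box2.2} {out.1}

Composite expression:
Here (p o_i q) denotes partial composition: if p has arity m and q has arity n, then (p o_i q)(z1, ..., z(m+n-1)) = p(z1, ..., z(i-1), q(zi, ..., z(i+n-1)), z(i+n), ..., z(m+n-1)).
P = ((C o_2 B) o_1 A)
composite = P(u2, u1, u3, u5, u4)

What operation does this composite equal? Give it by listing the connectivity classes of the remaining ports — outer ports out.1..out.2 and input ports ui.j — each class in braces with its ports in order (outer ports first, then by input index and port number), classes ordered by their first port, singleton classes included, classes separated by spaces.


{out.1} {out.2, u1.1, u2.2} {u1.2} {u2.1} {u3.1, u5.2} {u3.2, u5.1} {u4.1} {u4.2}

Reachability decides: close wires over C-identified ports.
after A, the pattern on (u2, u1) reads {out.1, out.2, u1.1, u2.2} {u1.2} {u2.1} (out.j = its outer ports)
after B, the pattern on (u3, u5) reads {out.1, u3.1, u5.2} {out.2, u3.2, u5.1} (out.j = its outer ports)
after C, the pattern on (u2, u1, u3, u5, u4) reads {out.1} {out.2, u1.1, u2.2} {u1.2} {u2.1} {u3.1, u5.2} {u3.2, u5.1} {u4.1} {u4.2} (out.j = its outer ports)


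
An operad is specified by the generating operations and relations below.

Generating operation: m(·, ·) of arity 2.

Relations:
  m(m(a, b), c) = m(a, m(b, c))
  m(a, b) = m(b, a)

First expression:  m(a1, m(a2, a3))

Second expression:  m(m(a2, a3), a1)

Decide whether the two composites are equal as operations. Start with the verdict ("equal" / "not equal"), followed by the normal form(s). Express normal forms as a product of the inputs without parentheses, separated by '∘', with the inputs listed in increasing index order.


equal — both sides give a1 ∘ a2 ∘ a3

The first expression, normalized: a1 ∘ a2 ∘ a3
The second expression, normalized: a1 ∘ a2 ∘ a3
The normal forms match — equal.


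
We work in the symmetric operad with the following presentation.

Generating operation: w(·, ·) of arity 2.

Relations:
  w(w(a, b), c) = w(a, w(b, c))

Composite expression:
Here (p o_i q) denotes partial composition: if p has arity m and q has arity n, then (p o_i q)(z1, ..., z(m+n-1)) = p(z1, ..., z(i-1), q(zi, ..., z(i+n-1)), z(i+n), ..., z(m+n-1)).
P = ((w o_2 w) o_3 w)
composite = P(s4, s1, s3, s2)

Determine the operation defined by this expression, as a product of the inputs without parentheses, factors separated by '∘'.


s4 ∘ s1 ∘ s3 ∘ s2

All parenthesizations of w agree; list the s-inputs left to right.
w(s3, s2) linearizes to s3 ∘ s2
w(s1, w(s3, s2)) linearizes to s1 ∘ s3 ∘ s2
w(s4, w(s1, w(s3, s2))) linearizes to s4 ∘ s1 ∘ s3 ∘ s2


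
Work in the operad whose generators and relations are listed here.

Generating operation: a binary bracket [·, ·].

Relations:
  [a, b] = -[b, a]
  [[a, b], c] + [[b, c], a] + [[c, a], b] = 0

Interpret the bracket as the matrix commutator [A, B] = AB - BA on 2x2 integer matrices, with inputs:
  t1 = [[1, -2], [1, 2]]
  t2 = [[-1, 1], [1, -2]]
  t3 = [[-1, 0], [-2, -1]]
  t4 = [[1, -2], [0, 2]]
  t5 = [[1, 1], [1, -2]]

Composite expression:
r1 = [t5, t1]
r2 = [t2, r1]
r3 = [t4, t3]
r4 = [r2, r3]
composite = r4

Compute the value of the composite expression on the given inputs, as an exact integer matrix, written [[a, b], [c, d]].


[t5, t1] = [[3, -5], [-4, -3]]
[t2, [t5, t1]] = [[1, -11], [10, -1]]
[t4, t3] = [[4, 0], [-2, -4]]
[[t2, [t5, t1]], [t4, t3]] = [[22, 88], [84, -22]]

[[22, 88], [84, -22]]


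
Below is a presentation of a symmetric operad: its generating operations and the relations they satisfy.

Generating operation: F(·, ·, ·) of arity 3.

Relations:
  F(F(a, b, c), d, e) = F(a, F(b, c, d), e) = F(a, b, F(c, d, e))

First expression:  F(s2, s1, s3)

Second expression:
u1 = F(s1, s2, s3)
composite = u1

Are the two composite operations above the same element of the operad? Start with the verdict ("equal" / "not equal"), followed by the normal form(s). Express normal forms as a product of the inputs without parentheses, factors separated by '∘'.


not equal — first s2 ∘ s1 ∘ s3, second s1 ∘ s2 ∘ s3

Normal form of the first expression: s2 ∘ s1 ∘ s3
Normal form of the second expression: s1 ∘ s2 ∘ s3
Different reductions; not equal.


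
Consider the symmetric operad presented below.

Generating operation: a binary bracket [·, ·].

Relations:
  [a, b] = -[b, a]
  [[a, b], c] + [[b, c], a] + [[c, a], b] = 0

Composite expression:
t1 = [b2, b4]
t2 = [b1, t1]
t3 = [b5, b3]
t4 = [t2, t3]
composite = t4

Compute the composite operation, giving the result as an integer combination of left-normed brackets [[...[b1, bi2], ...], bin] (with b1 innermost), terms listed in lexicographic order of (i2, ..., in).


-[[[[b1, b2], b4], b3], b5] + [[[[b1, b2], b4], b5], b3] + [[[[b1, b4], b2], b3], b5] - [[[[b1, b4], b2], b5], b3]

A multilinear Lie element is pinned by b1-initial words (b1 innermost).
Composite bracket: [[b1, [b2, b4]], [b5, b3]]
Applying ab - ba throughout gives 16 signed words (2^4 = 16).
Collect the words opening with b1:
  from b1b2b4b3b5, sign -1: term -[[[[b1, b2], b4], b3], b5]
  from b1b2b4b5b3, sign +1: term +[[[[b1, b2], b4], b5], b3]
  from b1b4b2b3b5, sign +1: term +[[[[b1, b4], b2], b3], b5]
  from b1b4b2b5b3, sign -1: term -[[[[b1, b4], b2], b5], b3]


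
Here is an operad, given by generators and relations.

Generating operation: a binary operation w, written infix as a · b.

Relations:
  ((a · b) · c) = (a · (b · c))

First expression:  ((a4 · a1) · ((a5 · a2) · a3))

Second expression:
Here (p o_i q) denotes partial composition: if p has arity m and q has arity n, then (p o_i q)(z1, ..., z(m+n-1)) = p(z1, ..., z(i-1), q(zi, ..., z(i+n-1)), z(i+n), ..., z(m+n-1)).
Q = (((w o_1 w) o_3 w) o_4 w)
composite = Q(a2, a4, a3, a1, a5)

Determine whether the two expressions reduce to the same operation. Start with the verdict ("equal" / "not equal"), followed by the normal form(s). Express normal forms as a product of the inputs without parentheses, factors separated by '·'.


not equal; the first gives a4 · a1 · a5 · a2 · a3 and the second a2 · a4 · a3 · a1 · a5

The first expression, normalized: a4 · a1 · a5 · a2 · a3
The second expression, normalized: a2 · a4 · a3 · a1 · a5
The forms do not match — not equal.


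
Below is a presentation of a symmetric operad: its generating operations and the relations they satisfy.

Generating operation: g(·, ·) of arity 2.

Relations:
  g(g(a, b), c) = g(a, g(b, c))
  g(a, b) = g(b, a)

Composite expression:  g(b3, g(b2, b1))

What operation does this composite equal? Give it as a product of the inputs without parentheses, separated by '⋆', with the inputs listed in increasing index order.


b1 ⋆ b2 ⋆ b3

Key point: g commutes, so take the b-inputs in any fixed order.
g(b2, b1) collapses to b2 ⋆ b1
g(b3, g(b2, b1)) collapses to b3 ⋆ b2 ⋆ b1
commutativity sorts the factors: b1 ⋆ b2 ⋆ b3


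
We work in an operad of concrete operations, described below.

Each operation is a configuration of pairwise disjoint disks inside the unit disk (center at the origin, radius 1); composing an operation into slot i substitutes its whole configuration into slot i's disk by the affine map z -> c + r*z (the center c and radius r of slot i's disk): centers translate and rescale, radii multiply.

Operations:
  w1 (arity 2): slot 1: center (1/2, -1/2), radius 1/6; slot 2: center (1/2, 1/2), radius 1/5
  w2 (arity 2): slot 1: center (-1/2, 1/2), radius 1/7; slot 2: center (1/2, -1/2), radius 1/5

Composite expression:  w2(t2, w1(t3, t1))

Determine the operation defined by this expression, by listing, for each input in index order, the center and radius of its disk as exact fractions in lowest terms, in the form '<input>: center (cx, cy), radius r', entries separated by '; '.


t1: center (3/5, -2/5), radius 1/25; t2: center (-1/2, 1/2), radius 1/7; t3: center (3/5, -3/5), radius 1/30

Follow each t-input down from w2: c' goes to c + r*c', radius to r*r'.
t2 passes through 1 substitution, ending at center (-1/2, 1/2), radius 1/7
t3 passes through 2 substitutions, ending at center (3/5, -3/5), radius 1/30
t1 passes through 2 substitutions, ending at center (3/5, -2/5), radius 1/25


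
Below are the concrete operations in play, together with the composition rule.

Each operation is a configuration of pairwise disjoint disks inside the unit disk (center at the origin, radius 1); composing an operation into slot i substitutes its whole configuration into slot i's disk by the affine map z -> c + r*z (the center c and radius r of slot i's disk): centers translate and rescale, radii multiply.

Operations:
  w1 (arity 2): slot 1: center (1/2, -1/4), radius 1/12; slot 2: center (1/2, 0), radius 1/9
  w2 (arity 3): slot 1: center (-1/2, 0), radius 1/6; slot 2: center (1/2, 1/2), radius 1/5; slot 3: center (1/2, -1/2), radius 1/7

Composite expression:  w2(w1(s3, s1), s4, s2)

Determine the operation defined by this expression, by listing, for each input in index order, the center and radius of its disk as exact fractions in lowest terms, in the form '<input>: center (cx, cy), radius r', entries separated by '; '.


s1: center (-5/12, 0), radius 1/54; s2: center (1/2, -1/2), radius 1/7; s3: center (-5/12, -1/24), radius 1/72; s4: center (1/2, 1/2), radius 1/5


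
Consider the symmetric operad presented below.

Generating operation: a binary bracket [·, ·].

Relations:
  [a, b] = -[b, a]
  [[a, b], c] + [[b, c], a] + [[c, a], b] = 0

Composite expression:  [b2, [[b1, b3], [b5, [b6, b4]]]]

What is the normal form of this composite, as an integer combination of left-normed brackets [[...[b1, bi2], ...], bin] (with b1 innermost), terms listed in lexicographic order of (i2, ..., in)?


-[[[[[b1, b3], b4], b6], b5], b2] + [[[[[b1, b3], b5], b4], b6], b2] - [[[[[b1, b3], b5], b6], b4], b2] + [[[[[b1, b3], b6], b4], b5], b2]

Antisymmetry and Jacobi reduce to b1-anchored left-normed brackets.
Composite bracket: [b2, [[b1, b3], [b5, [b6, b4]]]]
Expanding via [a, b] = ab - ba: 32 signed words (2^5 = 32).
Words beginning with b1 determine it all:
  b1b3b4b6b5b2 appears with sign -1, giving the term -[[[[[b1, b3], b4], b6], b5], b2]
  b1b3b5b4b6b2 appears with sign +1, giving the term +[[[[[b1, b3], b5], b4], b6], b2]
  b1b3b5b6b4b2 appears with sign -1, giving the term -[[[[[b1, b3], b5], b6], b4], b2]
  b1b3b6b4b5b2 appears with sign +1, giving the term +[[[[[b1, b3], b6], b4], b5], b2]


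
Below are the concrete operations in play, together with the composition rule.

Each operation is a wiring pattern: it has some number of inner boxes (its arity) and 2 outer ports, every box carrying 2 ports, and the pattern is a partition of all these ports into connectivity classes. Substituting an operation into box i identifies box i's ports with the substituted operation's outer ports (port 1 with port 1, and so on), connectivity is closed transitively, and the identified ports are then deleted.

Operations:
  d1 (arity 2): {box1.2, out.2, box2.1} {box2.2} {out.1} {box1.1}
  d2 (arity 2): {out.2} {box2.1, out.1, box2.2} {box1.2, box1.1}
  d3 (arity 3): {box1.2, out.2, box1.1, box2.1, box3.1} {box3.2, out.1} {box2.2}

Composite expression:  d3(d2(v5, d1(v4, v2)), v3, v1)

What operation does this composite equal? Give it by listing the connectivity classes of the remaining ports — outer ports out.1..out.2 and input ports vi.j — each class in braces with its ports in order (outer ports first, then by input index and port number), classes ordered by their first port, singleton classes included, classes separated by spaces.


{out.1, v1.2} {out.2, v1.1, v2.1, v3.1, v4.2} {v2.2} {v3.2} {v4.1} {v5.1, v5.2}

Substituting into d3 glues patterns; closure does the rest.
the subtree at d1 composes to {out.1} {out.2, v2.1, v4.2} {v2.2} {v4.1} on (v4, v2); out.j = own outer ports
the subtree at d2 composes to {out.1, v2.1, v4.2} {out.2} {v2.2} {v4.1} {v5.1, v5.2} on (v5, v4, v2); out.j = own outer ports
the subtree at d3 composes to {out.1, v1.2} {out.2, v1.1, v2.1, v3.1, v4.2} {v2.2} {v3.2} {v4.1} {v5.1, v5.2} on (v5, v4, v2, v3, v1); out.j = own outer ports


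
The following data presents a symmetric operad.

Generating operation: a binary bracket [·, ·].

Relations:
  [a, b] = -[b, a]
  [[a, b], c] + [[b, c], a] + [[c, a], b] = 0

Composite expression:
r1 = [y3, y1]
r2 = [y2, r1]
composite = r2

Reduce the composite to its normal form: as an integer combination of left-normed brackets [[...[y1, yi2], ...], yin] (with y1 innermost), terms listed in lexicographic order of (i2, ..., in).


[[y1, y3], y2]


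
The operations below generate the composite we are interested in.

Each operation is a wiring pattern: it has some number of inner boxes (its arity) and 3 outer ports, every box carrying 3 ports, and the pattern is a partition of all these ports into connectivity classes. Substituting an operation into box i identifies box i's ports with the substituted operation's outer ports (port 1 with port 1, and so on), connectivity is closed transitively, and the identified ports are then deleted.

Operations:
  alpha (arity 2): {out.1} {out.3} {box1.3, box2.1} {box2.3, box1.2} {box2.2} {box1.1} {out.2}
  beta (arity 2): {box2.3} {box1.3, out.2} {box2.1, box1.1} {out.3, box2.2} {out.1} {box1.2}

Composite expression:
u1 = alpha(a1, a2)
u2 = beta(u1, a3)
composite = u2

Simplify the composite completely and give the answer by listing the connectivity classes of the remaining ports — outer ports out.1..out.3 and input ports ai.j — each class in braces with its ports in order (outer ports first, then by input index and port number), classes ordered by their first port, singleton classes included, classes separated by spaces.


{out.1} {out.2} {out.3, a3.2} {a1.1} {a1.2, a2.3} {a1.3, a2.1} {a2.2} {a3.1} {a3.3}


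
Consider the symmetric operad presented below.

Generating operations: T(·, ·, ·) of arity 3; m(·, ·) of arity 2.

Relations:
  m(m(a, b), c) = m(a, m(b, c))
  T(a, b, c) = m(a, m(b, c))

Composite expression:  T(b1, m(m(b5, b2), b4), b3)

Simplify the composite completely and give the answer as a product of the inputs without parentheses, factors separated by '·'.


b1 · b5 · b2 · b4 · b3

Key point: T is associative — brackets drop, the b-order remains.
m(b5, b2) collapses to b5 · b2
m(m(b5, b2), b4) collapses to b5 · b2 · b4
T(b1, m(m(b5, b2), b4), b3) collapses to b1 · b5 · b2 · b4 · b3


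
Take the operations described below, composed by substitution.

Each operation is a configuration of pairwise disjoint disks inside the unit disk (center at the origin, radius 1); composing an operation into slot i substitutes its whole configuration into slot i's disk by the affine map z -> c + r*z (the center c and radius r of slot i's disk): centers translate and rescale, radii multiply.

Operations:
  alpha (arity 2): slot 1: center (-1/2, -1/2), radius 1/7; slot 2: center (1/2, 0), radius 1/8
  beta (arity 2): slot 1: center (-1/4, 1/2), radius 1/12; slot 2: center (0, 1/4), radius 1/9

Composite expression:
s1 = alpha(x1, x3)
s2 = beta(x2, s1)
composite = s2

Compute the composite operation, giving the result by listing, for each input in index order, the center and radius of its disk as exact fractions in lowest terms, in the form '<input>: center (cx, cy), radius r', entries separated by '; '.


Follow each x-input down from beta: c' goes to c + r*c', radius to r*r'.
input x2: applying the 1 nested substitution gives center (-1/4, 1/2), radius 1/12
input x1: applying the 2 nested substitutions gives center (-1/18, 7/36), radius 1/63
input x3: applying the 2 nested substitutions gives center (1/18, 1/4), radius 1/72

x1: center (-1/18, 7/36), radius 1/63; x2: center (-1/4, 1/2), radius 1/12; x3: center (1/18, 1/4), radius 1/72


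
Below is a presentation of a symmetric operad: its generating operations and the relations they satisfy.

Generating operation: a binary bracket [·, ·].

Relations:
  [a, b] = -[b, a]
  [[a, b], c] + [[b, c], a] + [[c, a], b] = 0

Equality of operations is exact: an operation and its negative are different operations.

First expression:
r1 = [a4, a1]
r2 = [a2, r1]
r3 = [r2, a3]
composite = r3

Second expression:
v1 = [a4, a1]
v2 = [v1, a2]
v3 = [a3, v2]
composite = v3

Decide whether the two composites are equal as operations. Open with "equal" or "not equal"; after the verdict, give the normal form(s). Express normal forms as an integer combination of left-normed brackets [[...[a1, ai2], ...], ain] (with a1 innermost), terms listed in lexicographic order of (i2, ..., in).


equal; the common form is [[[a1, a4], a2], a3]

In normal form, the first expression is [[[a1, a4], a2], a3]
In normal form, the second expression is [[[a1, a4], a2], a3]
Both agree, so they are equal.


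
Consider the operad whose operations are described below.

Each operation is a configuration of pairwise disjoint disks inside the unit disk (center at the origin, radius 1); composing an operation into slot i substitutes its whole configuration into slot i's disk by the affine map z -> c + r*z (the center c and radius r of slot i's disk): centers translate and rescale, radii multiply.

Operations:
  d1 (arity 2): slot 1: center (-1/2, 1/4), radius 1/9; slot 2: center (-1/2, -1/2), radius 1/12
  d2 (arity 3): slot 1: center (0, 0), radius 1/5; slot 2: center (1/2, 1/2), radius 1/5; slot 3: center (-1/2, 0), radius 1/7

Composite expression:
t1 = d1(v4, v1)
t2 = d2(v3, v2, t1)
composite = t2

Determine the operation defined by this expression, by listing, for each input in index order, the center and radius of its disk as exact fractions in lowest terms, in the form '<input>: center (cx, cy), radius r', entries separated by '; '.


v1: center (-4/7, -1/14), radius 1/84; v2: center (1/2, 1/2), radius 1/5; v3: center (0, 0), radius 1/5; v4: center (-4/7, 1/28), radius 1/63

Only the slot chain above each v matters under d2; compose those maps.
for v3, the 1-step affine chain lands on center (0, 0), radius 1/5
for v2, the 1-step affine chain lands on center (1/2, 1/2), radius 1/5
for v4, the 2-step affine chain lands on center (-4/7, 1/28), radius 1/63
for v1, the 2-step affine chain lands on center (-4/7, -1/14), radius 1/84


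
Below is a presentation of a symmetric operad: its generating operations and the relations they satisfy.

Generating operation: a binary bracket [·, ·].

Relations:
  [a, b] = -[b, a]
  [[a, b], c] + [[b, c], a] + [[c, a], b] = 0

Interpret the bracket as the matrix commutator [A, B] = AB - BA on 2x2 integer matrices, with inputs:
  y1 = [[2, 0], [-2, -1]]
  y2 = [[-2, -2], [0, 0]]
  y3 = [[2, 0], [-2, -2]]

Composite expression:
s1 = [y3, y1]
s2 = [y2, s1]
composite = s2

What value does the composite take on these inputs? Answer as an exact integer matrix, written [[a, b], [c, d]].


[[-4, 0], [4, 4]]

[y3, y1] = [[0, 0], [2, 0]]
[y2, [y3, y1]] = [[-4, 0], [4, 4]]


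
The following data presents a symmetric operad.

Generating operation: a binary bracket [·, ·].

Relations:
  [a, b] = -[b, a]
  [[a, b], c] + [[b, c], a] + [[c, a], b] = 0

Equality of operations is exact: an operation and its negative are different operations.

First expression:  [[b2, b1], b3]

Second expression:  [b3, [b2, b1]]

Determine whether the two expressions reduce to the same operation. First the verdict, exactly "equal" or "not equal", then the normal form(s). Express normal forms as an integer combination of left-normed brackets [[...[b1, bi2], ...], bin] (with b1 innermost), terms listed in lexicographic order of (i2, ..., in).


not equal; first: -[[b1, b2], b3]; second: [[b1, b2], b3]


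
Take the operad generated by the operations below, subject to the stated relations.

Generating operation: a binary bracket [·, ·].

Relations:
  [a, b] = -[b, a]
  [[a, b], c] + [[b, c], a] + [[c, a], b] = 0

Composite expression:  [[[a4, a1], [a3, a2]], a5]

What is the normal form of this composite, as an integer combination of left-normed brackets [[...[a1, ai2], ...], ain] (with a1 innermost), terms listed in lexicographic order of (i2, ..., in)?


[[[[a1, a4], a2], a3], a5] - [[[[a1, a4], a3], a2], a5]

Expand each bracket as ab - ba; the a1-initial words give the coefficients.
Composite bracket: [[[a4, a1], [a3, a2]], a5]
The bracket unfolds into 16 signed words via [a, b] = ab - ba (2^4 = 16).
Coefficients come from the a1-initial words:
  word a1a4a2a3a5 has sign +1, contributing +[[[[a1, a4], a2], a3], a5]
  word a1a4a3a2a5 has sign -1, contributing -[[[[a1, a4], a3], a2], a5]


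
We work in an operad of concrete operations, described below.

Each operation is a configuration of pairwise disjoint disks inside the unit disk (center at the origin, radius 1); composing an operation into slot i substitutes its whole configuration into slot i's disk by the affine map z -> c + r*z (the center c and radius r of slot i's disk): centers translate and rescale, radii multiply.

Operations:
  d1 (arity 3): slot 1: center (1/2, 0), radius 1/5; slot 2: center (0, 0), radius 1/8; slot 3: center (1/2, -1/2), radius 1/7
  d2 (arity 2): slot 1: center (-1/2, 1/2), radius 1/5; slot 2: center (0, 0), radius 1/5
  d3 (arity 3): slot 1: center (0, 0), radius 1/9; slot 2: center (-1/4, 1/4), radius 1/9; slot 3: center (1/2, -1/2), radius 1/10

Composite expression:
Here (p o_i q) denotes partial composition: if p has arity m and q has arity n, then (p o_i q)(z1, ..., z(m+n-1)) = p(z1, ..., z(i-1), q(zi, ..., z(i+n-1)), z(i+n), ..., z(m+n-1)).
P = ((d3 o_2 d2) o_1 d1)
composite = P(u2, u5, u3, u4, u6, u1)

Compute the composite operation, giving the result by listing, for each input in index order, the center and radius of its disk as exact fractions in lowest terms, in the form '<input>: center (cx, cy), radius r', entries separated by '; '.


u1: center (1/2, -1/2), radius 1/10; u2: center (1/18, 0), radius 1/45; u3: center (1/18, -1/18), radius 1/63; u4: center (-11/36, 11/36), radius 1/45; u5: center (0, 0), radius 1/72; u6: center (-1/4, 1/4), radius 1/45

Only the slot chain above each u matters under d3; compose those maps.
u2: after 2 affine steps, its disk has center (1/18, 0), radius 1/45
u5: after 2 affine steps, its disk has center (0, 0), radius 1/72
u3: after 2 affine steps, its disk has center (1/18, -1/18), radius 1/63
u4: after 2 affine steps, its disk has center (-11/36, 11/36), radius 1/45
u6: after 2 affine steps, its disk has center (-1/4, 1/4), radius 1/45
u1: after 1 affine step, its disk has center (1/2, -1/2), radius 1/10


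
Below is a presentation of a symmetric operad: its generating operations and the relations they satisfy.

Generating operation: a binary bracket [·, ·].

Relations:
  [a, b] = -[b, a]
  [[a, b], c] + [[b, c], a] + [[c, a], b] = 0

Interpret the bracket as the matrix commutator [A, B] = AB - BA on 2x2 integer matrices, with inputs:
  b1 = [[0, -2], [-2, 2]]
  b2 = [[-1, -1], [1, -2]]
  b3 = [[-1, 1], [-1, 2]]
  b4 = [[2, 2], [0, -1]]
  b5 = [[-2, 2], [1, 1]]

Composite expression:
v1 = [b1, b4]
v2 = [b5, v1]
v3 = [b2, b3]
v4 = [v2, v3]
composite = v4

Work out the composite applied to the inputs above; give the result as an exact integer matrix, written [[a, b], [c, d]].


[b1, b4] = [[4, 2], [-6, -4]]
[b5, [b1, b4]] = [[-14, -22], [-10, 14]]
[b2, b3] = [[0, -2], [-2, 0]]
[[b5, [b1, b4]], [b2, b3]] = [[24, 56], [-56, -24]]

[[24, 56], [-56, -24]]


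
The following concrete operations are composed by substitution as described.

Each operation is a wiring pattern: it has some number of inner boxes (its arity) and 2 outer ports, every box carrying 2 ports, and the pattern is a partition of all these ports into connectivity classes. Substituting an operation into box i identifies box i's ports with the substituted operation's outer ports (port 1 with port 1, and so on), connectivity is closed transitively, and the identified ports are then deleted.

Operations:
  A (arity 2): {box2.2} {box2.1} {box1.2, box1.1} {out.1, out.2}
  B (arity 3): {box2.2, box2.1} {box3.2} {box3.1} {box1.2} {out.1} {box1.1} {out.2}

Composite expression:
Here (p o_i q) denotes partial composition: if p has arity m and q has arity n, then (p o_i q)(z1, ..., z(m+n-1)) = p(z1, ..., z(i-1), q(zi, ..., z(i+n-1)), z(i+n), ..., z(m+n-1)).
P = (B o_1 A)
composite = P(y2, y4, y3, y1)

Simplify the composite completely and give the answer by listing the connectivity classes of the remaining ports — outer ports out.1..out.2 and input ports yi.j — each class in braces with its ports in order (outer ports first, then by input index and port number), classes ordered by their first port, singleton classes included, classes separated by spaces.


{out.1} {out.2} {y1.1} {y1.2} {y2.1, y2.2} {y3.1, y3.2} {y4.1} {y4.2}

Treat the ports identified at B as solder joints: merge, then drop.
stage A: inputs (y2, y4), connectivity {out.1, out.2} {y2.1, y2.2} {y4.1} {y4.2}, out.j its boundary
stage B: inputs (y2, y4, y3, y1), connectivity {out.1} {out.2} {y1.1} {y1.2} {y2.1, y2.2} {y3.1, y3.2} {y4.1} {y4.2}, out.j its boundary


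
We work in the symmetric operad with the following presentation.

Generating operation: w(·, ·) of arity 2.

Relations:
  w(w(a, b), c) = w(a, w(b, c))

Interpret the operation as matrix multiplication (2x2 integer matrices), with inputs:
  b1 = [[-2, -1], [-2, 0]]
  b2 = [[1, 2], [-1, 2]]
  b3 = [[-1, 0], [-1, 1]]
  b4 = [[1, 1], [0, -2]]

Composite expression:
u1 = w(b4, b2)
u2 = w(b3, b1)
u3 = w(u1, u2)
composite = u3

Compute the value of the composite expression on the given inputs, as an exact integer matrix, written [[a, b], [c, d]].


[[0, 4], [4, -2]]

w(b4, b2) = [[0, 4], [2, -4]]
w(b3, b1) = [[2, 1], [0, 1]]
w(w(b4, b2), w(b3, b1)) = [[0, 4], [4, -2]]


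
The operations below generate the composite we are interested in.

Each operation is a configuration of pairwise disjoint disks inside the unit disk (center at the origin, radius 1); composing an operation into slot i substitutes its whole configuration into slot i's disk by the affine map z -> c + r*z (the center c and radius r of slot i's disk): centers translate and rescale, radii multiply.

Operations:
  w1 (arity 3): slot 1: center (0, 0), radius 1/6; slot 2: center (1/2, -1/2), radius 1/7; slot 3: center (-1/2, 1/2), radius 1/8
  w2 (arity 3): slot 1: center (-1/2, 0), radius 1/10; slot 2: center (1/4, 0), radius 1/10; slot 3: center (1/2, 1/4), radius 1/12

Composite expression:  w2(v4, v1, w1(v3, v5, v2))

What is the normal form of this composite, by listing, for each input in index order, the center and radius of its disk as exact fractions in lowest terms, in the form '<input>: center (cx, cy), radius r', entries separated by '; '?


v1: center (1/4, 0), radius 1/10; v2: center (11/24, 7/24), radius 1/96; v3: center (1/2, 1/4), radius 1/72; v4: center (-1/2, 0), radius 1/10; v5: center (13/24, 5/24), radius 1/84

Each v-disk chains the slot maps above it in w2; radii multiply.
for v4, the 1-step affine chain lands on center (-1/2, 0), radius 1/10
for v1, the 1-step affine chain lands on center (1/4, 0), radius 1/10
for v3, the 2-step affine chain lands on center (1/2, 1/4), radius 1/72
for v5, the 2-step affine chain lands on center (13/24, 5/24), radius 1/84
for v2, the 2-step affine chain lands on center (11/24, 7/24), radius 1/96


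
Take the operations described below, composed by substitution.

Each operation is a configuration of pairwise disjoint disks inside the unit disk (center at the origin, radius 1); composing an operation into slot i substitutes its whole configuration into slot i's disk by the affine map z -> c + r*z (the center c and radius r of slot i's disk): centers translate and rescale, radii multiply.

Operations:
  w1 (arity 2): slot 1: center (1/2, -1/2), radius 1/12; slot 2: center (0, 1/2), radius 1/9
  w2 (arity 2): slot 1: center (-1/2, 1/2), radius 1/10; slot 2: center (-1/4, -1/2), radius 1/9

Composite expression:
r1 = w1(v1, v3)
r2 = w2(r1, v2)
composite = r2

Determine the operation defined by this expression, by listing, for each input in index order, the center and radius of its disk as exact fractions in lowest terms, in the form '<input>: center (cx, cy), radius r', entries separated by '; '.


v1: center (-9/20, 9/20), radius 1/120; v2: center (-1/4, -1/2), radius 1/9; v3: center (-1/2, 11/20), radius 1/90

Each v-disk chains the slot maps above it in w2; radii multiply.
input v1: composing its 2 substitution steps yields center (-9/20, 9/20), radius 1/120
input v3: composing its 2 substitution steps yields center (-1/2, 11/20), radius 1/90
input v2: composing its 1 substitution step yields center (-1/4, -1/2), radius 1/9


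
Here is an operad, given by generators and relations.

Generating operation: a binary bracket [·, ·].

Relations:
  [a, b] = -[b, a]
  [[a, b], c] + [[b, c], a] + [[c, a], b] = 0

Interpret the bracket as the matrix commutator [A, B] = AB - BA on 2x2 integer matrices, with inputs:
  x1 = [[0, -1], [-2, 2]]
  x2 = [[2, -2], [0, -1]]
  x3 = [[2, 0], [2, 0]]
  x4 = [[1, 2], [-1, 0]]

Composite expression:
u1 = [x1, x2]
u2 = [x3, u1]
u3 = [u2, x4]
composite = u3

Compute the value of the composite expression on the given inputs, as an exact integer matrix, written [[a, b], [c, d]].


[x1, x2] = [[-4, 7], [-6, 4]]
[x3, [x1, x2]] = [[-14, 14], [-4, 14]]
[[x3, [x1, x2]], x4] = [[-6, -70], [-32, 6]]

[[-6, -70], [-32, 6]]


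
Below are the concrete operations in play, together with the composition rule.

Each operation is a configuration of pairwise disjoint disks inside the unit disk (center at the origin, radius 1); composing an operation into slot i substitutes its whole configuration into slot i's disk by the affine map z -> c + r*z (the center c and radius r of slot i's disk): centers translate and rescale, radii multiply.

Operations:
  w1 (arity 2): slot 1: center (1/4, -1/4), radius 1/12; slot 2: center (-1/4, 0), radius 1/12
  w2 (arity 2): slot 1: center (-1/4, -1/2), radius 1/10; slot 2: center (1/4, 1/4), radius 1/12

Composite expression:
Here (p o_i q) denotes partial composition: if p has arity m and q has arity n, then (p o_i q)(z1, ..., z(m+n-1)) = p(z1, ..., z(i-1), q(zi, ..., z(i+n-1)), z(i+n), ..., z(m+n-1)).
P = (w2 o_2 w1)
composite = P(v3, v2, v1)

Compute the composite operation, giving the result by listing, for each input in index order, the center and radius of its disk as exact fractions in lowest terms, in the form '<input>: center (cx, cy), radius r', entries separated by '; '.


v1: center (11/48, 1/4), radius 1/144; v2: center (13/48, 11/48), radius 1/144; v3: center (-1/4, -1/2), radius 1/10


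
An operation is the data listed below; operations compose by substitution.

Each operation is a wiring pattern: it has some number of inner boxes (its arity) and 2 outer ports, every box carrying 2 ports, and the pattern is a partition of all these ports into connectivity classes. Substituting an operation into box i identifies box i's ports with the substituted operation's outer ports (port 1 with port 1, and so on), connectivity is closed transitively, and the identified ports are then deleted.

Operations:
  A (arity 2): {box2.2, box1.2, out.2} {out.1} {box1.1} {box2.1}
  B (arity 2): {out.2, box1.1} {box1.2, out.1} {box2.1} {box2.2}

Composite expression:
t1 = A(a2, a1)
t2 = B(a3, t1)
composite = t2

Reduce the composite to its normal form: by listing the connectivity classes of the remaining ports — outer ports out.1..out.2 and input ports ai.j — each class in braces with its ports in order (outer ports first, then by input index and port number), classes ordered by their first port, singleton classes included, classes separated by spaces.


{out.1, a3.2} {out.2, a3.1} {a1.1} {a1.2, a2.2} {a2.1}

Reachability decides: close wires over B-identified ports.
the subtree at A composes to {out.1} {out.2, a1.2, a2.2} {a1.1} {a2.1} on (a2, a1); out.j = own outer ports
the subtree at B composes to {out.1, a3.2} {out.2, a3.1} {a1.1} {a1.2, a2.2} {a2.1} on (a3, a2, a1); out.j = own outer ports


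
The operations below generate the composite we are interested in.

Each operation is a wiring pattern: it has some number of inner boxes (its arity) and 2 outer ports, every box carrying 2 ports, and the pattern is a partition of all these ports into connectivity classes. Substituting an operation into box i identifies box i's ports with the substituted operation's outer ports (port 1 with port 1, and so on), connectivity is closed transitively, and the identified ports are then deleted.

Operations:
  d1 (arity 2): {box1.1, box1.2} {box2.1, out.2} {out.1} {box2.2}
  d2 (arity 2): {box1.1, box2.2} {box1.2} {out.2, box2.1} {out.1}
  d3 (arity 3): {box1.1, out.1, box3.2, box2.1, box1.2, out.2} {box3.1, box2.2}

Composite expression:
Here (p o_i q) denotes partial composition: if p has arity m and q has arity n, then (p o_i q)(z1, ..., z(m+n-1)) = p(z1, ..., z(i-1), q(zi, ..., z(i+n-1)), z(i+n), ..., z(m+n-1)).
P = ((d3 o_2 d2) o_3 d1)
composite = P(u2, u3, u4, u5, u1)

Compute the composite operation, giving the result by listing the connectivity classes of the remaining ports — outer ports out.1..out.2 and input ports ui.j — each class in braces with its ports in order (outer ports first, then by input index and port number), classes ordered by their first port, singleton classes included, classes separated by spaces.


After gluing at d3, chains via deleted ports link the u-ports.
stage d1: inputs (u4, u5), connectivity {out.1} {out.2, u5.1} {u4.1, u4.2} {u5.2}, out.j its boundary
stage d2: inputs (u3, u4, u5), connectivity {out.1} {out.2} {u3.1, u5.1} {u3.2} {u4.1, u4.2} {u5.2}, out.j its boundary
stage d3: inputs (u2, u3, u4, u5, u1), connectivity {out.1, out.2, u1.2, u2.1, u2.2} {u1.1} {u3.1, u5.1} {u3.2} {u4.1, u4.2} {u5.2}, out.j its boundary

{out.1, out.2, u1.2, u2.1, u2.2} {u1.1} {u3.1, u5.1} {u3.2} {u4.1, u4.2} {u5.2}


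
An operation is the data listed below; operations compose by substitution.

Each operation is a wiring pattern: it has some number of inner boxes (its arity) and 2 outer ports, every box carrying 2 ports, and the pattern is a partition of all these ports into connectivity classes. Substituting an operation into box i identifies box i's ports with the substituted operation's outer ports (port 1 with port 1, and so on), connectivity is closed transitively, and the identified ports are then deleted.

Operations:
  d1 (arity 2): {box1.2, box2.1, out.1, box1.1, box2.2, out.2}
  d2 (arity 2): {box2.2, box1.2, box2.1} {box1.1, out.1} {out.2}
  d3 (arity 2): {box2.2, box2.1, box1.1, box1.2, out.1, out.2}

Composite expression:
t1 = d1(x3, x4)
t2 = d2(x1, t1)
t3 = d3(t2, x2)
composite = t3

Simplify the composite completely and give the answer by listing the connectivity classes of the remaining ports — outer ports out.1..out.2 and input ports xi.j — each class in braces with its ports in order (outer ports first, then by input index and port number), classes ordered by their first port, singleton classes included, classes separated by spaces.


{out.1, out.2, x1.1, x2.1, x2.2} {x1.2, x3.1, x3.2, x4.1, x4.2}


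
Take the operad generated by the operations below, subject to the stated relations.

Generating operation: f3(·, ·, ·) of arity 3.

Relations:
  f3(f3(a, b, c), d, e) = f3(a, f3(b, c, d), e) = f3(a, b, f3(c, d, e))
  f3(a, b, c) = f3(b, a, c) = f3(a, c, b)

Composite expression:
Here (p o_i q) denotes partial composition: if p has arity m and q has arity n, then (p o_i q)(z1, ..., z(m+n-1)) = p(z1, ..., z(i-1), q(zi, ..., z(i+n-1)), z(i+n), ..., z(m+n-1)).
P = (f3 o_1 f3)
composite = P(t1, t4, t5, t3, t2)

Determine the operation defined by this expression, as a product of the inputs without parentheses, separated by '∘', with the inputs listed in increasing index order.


t1 ∘ t2 ∘ t3 ∘ t4 ∘ t5

Reordering under f3 is free, so list the t-inputs canonically.
f3(t1, t4, t5) linearizes to t1 ∘ t4 ∘ t5
f3(f3(t1, t4, t5), t3, t2) linearizes to t1 ∘ t4 ∘ t5 ∘ t3 ∘ t2
rearranged into index order: t1 ∘ t2 ∘ t3 ∘ t4 ∘ t5


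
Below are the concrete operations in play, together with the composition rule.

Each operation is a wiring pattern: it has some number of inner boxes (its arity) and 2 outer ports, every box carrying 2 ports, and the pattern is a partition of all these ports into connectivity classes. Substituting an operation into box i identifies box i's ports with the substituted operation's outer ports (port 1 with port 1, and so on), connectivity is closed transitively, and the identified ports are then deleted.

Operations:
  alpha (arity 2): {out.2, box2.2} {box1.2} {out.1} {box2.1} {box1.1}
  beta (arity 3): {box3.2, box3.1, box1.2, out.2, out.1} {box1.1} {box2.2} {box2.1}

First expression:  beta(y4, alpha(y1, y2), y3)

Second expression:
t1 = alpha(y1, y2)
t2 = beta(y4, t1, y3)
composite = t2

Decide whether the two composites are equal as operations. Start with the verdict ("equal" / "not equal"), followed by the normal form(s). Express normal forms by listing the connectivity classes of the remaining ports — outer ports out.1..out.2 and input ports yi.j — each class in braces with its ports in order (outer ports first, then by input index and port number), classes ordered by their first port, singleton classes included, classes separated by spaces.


equal; both compose to {out.1, out.2, y3.1, y3.2, y4.2} {y1.1} {y1.2} {y2.1} {y2.2} {y4.1}

The first expression reduces to {out.1, out.2, y3.1, y3.2, y4.2} {y1.1} {y1.2} {y2.1} {y2.2} {y4.1}
The second expression reduces to {out.1, out.2, y3.1, y3.2, y4.2} {y1.1} {y1.2} {y2.1} {y2.2} {y4.1}
Same normal form: equal.


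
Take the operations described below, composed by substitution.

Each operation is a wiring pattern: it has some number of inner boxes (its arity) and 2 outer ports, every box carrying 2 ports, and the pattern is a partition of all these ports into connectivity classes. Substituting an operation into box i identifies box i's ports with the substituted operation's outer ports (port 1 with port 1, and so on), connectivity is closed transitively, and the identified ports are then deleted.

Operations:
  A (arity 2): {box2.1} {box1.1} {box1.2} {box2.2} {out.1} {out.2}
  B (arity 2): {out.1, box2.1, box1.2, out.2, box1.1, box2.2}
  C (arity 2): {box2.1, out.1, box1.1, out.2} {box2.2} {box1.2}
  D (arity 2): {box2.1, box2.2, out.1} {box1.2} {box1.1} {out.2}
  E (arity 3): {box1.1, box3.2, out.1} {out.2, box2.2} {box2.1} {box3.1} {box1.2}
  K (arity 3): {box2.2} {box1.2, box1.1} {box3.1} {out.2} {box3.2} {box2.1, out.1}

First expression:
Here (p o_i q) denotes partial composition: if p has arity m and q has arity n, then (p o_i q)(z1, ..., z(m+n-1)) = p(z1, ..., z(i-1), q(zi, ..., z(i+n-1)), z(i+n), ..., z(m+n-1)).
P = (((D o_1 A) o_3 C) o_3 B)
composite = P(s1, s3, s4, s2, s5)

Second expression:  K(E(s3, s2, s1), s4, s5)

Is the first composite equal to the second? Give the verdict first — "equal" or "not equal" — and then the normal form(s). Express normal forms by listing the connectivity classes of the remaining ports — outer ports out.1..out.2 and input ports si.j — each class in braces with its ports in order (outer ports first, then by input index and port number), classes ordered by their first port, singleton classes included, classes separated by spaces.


not equal: they reduce to {out.1, s2.1, s2.2, s4.1, s4.2, s5.1} {out.2} {s1.1} {s1.2} {s3.1} {s3.2} {s5.2} and {out.1, s4.1} {out.2} {s1.1} {s1.2, s2.2, s3.1} {s2.1} {s3.2} {s4.2} {s5.1} {s5.2}

The first expression reduces to {out.1, s2.1, s2.2, s4.1, s4.2, s5.1} {out.2} {s1.1} {s1.2} {s3.1} {s3.2} {s5.2}
The second expression reduces to {out.1, s4.1} {out.2} {s1.1} {s1.2, s2.2, s3.1} {s2.1} {s3.2} {s4.2} {s5.1} {s5.2}
The normal forms differ: not equal.
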